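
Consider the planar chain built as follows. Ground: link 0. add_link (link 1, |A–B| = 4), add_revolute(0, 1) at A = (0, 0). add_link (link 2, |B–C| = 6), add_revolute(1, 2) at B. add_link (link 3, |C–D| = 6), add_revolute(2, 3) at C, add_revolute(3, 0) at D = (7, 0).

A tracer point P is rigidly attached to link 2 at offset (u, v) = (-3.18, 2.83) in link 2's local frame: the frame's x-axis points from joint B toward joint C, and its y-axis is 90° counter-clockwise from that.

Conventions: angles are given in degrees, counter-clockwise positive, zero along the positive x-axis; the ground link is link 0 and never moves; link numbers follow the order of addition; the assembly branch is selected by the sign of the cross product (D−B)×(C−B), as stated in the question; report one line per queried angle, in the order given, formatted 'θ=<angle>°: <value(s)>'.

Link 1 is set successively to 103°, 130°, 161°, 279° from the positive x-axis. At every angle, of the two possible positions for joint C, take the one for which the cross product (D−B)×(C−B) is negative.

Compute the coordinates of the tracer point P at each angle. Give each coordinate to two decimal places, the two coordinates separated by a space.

A=(0,0), D=(7.00,0)
θ=103°: B = A + 4.00·(cos103°, sin103°) = (-0.8998, 3.8975)
θ=103°: |BD| = 8.8089
θ=103°: circle(B,6.00) ∩ circle(D,6.00): a=4.4045, h=4.0744
θ=103°:   candidates: C₊=(4.8528,5.6026) cross=35.891; C₋=(1.2474,-1.7052) cross=-35.891
θ=103°:   branch - wants cross < 0 → take C=(1.2474,-1.7052) (cross=-35.891)
θ=103°: ex = (C−B)/|BC| = (0.3579,-0.9338); ey = (0.9338,0.3579)
θ=103°: P = B + -3.18·ex + 2.83·ey = (0.6048,7.8796)
θ=130°: B = A + 4.00·(cos130°, sin130°) = (-2.5712, 3.0642)
θ=130°: |BD| = 10.0497
θ=130°: circle(B,6.00) ∩ circle(D,6.00): a=5.0248, h=3.2789
θ=130°:   candidates: C₊=(3.2142,4.6548) cross=32.952; C₋=(1.2147,-1.5907) cross=-32.952
θ=130°:   branch - wants cross < 0 → take C=(1.2147,-1.5907) (cross=-32.952)
θ=130°: ex = (C−B)/|BC| = (0.6310,-0.7758); ey = (0.7758,0.6310)
θ=130°: P = B + -3.18·ex + 2.83·ey = (-2.3821,7.3169)
θ=161°: B = A + 4.00·(cos161°, sin161°) = (-3.7821, 1.3023)
θ=161°: |BD| = 10.8604
θ=161°: circle(B,6.00) ∩ circle(D,6.00): a=5.4302, h=2.5520
θ=161°:   candidates: C₊=(1.9150,3.1847) cross=27.716; C₋=(1.3030,-1.8825) cross=-27.716
θ=161°:   branch - wants cross < 0 → take C=(1.3030,-1.8825) (cross=-27.716)
θ=161°: ex = (C−B)/|BC| = (0.8475,-0.5308); ey = (0.5308,0.8475)
θ=161°: P = B + -3.18·ex + 2.83·ey = (-4.9750,5.3886)
θ=279°: B = A + 4.00·(cos279°, sin279°) = (0.6257, -3.9508)
θ=279°: |BD| = 7.4993
θ=279°: circle(B,6.00) ∩ circle(D,6.00): a=3.7497, h=4.6840
θ=279°:   candidates: C₊=(1.3453,2.0059) cross=35.127; C₋=(6.2805,-5.9567) cross=-35.127
θ=279°:   branch - wants cross < 0 → take C=(6.2805,-5.9567) (cross=-35.127)
θ=279°: ex = (C−B)/|BC| = (0.9425,-0.3343); ey = (0.3343,0.9425)
θ=279°: P = B + -3.18·ex + 2.83·ey = (-1.4251,-0.2204)

θ=103°: 0.60 7.88
θ=130°: -2.38 7.32
θ=161°: -4.98 5.39
θ=279°: -1.43 -0.22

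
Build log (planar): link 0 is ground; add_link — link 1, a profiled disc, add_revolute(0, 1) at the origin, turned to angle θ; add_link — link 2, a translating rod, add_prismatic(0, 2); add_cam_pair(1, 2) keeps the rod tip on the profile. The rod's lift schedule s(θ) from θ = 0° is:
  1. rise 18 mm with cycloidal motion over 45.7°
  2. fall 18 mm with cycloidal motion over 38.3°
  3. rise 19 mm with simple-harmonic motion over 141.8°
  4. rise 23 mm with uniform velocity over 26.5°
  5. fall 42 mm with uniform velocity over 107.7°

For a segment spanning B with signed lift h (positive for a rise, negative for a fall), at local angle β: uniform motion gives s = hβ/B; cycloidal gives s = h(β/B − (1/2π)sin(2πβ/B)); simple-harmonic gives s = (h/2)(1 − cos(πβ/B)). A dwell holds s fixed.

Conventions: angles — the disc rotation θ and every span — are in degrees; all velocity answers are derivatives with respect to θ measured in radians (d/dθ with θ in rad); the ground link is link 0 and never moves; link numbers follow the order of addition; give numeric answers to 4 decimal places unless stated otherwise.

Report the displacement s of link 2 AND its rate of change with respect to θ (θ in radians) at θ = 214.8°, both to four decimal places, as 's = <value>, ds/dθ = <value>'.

seg 1 [0°–45.7°] cycloidal, h=18: full span → s += 18 → s = 18.0000
seg 2 [45.7°–84°] cycloidal, h=-18: full span → s += -18 → s = 0.0000
seg 3 [84°–225.8°] simple-harmonic, h=19: θ=214.8° here. β=130.8, B=141.8. 19/2·(1 − cos(π·0.9224)) = 18.7193 → s = 18.7193
velocity in seg [84°–225.8°] (simple-harmonic), θ in radians: β = 130.8° = 2.2829 rad, B = 141.8° = 2.4749 rad; ds/dθ = (πh/(2B)) sin(πβ/B) = (π·19/(2·2.4749)) sin(π·0.9224) = 2.909904 mm/rad

s = 18.7193, ds/dθ = 2.9099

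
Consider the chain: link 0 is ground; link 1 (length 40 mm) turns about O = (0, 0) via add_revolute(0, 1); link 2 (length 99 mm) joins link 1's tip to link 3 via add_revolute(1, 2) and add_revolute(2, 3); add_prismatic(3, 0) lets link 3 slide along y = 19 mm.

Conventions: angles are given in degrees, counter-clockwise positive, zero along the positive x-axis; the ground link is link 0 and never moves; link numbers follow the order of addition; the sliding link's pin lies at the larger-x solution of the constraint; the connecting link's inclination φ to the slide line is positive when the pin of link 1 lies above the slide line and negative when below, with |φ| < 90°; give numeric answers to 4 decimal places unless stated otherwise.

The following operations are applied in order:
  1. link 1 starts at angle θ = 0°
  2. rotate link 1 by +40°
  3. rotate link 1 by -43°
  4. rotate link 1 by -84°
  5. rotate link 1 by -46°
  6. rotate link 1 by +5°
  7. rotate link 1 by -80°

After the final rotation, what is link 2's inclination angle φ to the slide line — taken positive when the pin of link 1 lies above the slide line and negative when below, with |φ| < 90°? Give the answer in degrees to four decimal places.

geometry: r = 40 mm, L = 99 mm, e = 19 mm; θ starts at 0°
rotate link 1 by +40°: θ ← 0° +40° = 40°
rotate link 1 by -43°: θ ← 40° -43° = -3°
rotate link 1 by -84°: θ ← -3° -84° = -87°
rotate link 1 by -46°: θ ← -87° -46° = -133°
rotate link 1 by +5°: θ ← -133° +5° = -128°
rotate link 1 by -80°: θ ← -128° -80° = -208°
h = r sin θ − e = 18.778863 − 19 = -0.221137
sin φ = h / L = -0.221137 / 99 = -0.00223371
φ = arcsin(-0.00223371) = -0.127982°

-0.1280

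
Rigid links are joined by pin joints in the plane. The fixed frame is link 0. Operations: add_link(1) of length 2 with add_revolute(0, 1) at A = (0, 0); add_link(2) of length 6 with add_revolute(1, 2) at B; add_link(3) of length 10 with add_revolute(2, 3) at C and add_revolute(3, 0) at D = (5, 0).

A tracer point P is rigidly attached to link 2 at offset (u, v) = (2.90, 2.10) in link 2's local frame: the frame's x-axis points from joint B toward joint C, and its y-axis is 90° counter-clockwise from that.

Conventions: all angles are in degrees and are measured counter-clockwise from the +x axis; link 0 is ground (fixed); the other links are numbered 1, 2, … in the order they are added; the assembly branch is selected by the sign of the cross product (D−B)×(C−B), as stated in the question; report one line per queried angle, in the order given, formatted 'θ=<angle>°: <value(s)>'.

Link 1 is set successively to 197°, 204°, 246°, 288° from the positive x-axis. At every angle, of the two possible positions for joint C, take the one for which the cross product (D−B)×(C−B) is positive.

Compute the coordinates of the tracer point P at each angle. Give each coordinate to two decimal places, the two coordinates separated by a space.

A=(0,0), D=(5.00,0)
θ=197°: B = A + 2.00·(cos197°, sin197°) = (-1.9126, -0.5847)
θ=197°: |BD| = 6.9373
θ=197°: circle(B,6.00) ∩ circle(D,10.00): a=-1.1441, h=5.8899
θ=197°:   candidates: C₊=(-3.5491,5.1878) cross=40.860; C₋=(-2.5562,-6.5501) cross=-40.860
θ=197°:   branch + wants cross > 0 → take C=(-3.5491,5.1878) (cross=40.860)
θ=197°: ex = (C−B)/|BC| = (-0.2727,0.9621); ey = (-0.9621,-0.2727)
θ=197°: P = B + 2.90·ex + 2.10·ey = (-4.7240,1.6325)
θ=204°: B = A + 2.00·(cos204°, sin204°) = (-1.8271, -0.8135)
θ=204°: |BD| = 6.8754
θ=204°: circle(B,6.00) ∩ circle(D,10.00): a=-1.2166, h=5.8754
θ=204°:   candidates: C₊=(-3.7303,4.8767) cross=40.395; C₋=(-2.3400,-6.7915) cross=-40.395
θ=204°:   branch + wants cross > 0 → take C=(-3.7303,4.8767) (cross=40.395)
θ=204°: ex = (C−B)/|BC| = (-0.3172,0.9484); ey = (-0.9484,-0.3172)
θ=204°: P = B + 2.90·ex + 2.10·ey = (-4.7385,1.2706)
θ=246°: B = A + 2.00·(cos246°, sin246°) = (-0.8135, -1.8271)
θ=246°: |BD| = 6.0938
θ=246°: circle(B,6.00) ∩ circle(D,10.00): a=-2.2043, h=5.5804
θ=246°:   candidates: C₊=(-4.5895,2.8357) cross=34.006; C₋=(-1.2432,-7.8117) cross=-34.006
θ=246°:   branch + wants cross > 0 → take C=(-4.5895,2.8357) (cross=34.006)
θ=246°: ex = (C−B)/|BC| = (-0.6293,0.7771); ey = (-0.7771,-0.6293)
θ=246°: P = B + 2.90·ex + 2.10·ey = (-4.2705,-0.8950)
θ=288°: B = A + 2.00·(cos288°, sin288°) = (0.6180, -1.9021)
θ=288°: |BD| = 4.7770
θ=288°: circle(B,6.00) ∩ circle(D,10.00): a=-4.3103, h=4.1739
θ=288°:   candidates: C₊=(-4.9978,0.2104) cross=19.939; C₋=(-1.6738,-7.4471) cross=-19.939
θ=288°:   branch + wants cross > 0 → take C=(-4.9978,0.2104) (cross=19.939)
θ=288°: ex = (C−B)/|BC| = (-0.9360,0.3521); ey = (-0.3521,-0.9360)
θ=288°: P = B + 2.90·ex + 2.10·ey = (-2.8356,-2.8466)

θ=197°: -4.72 1.63
θ=204°: -4.74 1.27
θ=246°: -4.27 -0.90
θ=288°: -2.84 -2.85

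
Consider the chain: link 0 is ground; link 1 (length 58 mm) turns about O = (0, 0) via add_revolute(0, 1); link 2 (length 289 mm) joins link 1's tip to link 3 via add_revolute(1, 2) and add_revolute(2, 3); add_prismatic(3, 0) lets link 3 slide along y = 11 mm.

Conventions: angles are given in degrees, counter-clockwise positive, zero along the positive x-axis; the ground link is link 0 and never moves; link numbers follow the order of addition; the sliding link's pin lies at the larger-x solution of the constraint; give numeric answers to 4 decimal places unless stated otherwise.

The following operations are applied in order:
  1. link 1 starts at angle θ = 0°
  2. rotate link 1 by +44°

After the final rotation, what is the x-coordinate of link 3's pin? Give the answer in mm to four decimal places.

geometry: r = 58 mm, L = 289 mm, e = 11 mm; θ starts at 0°
rotate link 1 by +44°: θ ← 0° +44° = 44°
crank pin P = (r cos θ, r sin θ) = (41.721708, 40.290185)
h = r sin θ − e = 40.290185 − 11 = 29.290185
x = r cos θ + √(L² − h²) = 41.721708 + 287.511887 = 329.233595

329.2336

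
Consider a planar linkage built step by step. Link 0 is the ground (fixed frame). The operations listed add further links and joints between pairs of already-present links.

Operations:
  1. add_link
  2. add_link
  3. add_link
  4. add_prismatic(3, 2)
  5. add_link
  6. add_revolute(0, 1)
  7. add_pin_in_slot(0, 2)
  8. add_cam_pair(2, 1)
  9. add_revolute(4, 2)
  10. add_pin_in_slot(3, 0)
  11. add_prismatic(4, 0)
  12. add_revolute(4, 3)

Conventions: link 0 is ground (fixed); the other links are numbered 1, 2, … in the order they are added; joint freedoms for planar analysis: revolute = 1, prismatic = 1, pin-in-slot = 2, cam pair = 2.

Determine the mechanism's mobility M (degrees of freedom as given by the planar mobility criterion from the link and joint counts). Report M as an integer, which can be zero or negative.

L=1 J1=0 J2=0
add link → L=2 J1=0 J2=0
add link → L=3 J1=0 J2=0
add link → L=4 J1=0 J2=0
P@3,2 dof=1 J1 → L=4 J1=1 J2=0
add link → L=5 J1=1 J2=0
R@0,1 dof=1 J1 → L=5 J1=2 J2=0
PS@0,2 dof=2 J2 → L=5 J1=2 J2=1
C@2,1 dof=2 J2 → L=5 J1=2 J2=2
R@4,2 dof=1 J1 → L=5 J1=3 J2=2
PS@3,0 dof=2 J2 → L=5 J1=3 J2=3
P@4,0 dof=1 J1 → L=5 J1=4 J2=3
R@4,3 dof=1 J1 → L=5 J1=5 J2=3
M=3(L−1)−2J1−J2=3·4−2·5−3=-1

M = -1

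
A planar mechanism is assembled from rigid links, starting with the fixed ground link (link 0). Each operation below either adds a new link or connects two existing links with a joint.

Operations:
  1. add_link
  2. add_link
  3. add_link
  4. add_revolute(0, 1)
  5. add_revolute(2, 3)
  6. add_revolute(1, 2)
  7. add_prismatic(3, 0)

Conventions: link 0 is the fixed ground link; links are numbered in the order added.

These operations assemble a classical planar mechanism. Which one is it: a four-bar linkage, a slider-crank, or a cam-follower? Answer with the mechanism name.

links: 4 (incl. ground); joints: 3 revolute, 1 prismatic, 0 higher (cam) pair, forming one closed loop
4 links, 3 revolutes + 1 prismatic in one loop → slider-crank

slider-crank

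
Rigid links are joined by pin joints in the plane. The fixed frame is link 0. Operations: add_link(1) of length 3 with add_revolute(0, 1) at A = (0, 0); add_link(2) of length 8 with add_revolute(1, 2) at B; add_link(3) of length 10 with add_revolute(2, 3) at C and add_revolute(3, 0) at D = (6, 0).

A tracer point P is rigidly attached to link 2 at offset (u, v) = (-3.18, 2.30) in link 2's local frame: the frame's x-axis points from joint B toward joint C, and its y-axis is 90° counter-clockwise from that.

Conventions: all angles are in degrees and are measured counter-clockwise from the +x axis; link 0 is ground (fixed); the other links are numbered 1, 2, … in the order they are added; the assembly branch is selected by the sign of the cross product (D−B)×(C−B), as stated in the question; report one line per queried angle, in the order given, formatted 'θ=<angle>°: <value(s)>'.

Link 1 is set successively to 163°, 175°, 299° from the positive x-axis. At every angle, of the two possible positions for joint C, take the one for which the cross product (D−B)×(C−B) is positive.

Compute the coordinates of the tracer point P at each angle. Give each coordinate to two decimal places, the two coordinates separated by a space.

A=(0,0), D=(6.00,0)
θ=163°: B = A + 3.00·(cos163°, sin163°) = (-2.8689, 0.8771)
θ=163°: |BD| = 8.9122
θ=163°: circle(B,8.00) ∩ circle(D,10.00): a=2.4364, h=7.6200
θ=163°:   candidates: C₊=(0.3056,8.2203) cross=67.911; C₋=(-1.1943,-6.9457) cross=-67.911
θ=163°:   branch + wants cross > 0 → take C=(0.3056,8.2203) (cross=67.911)
θ=163°: ex = (C−B)/|BC| = (0.3968,0.9179); ey = (-0.9179,0.3968)
θ=163°: P = B + -3.18·ex + 2.30·ey = (-6.2419,-1.1291)
θ=175°: B = A + 3.00·(cos175°, sin175°) = (-2.9886, 0.2615)
θ=175°: |BD| = 8.9924
θ=175°: circle(B,8.00) ∩ circle(D,10.00): a=2.4945, h=7.6011
θ=175°:   candidates: C₊=(-0.2741,7.7869) cross=68.352; C₋=(-0.7162,-7.4090) cross=-68.352
θ=175°:   branch + wants cross > 0 → take C=(-0.2741,7.7869) (cross=68.352)
θ=175°: ex = (C−B)/|BC| = (0.3393,0.9407); ey = (-0.9407,0.3393)
θ=175°: P = B + -3.18·ex + 2.30·ey = (-6.2311,-1.9495)
θ=299°: B = A + 3.00·(cos299°, sin299°) = (1.4544, -2.6239)
θ=299°: |BD| = 5.2485
θ=299°: circle(B,8.00) ∩ circle(D,10.00): a=-0.8053, h=7.9594
θ=299°:   candidates: C₊=(-3.2221,3.8669) cross=41.775; C₋=(4.7361,-9.9198) cross=-41.775
θ=299°:   branch + wants cross > 0 → take C=(-3.2221,3.8669) (cross=41.775)
θ=299°: ex = (C−B)/|BC| = (-0.5846,0.8113); ey = (-0.8113,-0.5846)
θ=299°: P = B + -3.18·ex + 2.30·ey = (1.4472,-6.5484)

θ=163°: -6.24 -1.13
θ=175°: -6.23 -1.95
θ=299°: 1.45 -6.55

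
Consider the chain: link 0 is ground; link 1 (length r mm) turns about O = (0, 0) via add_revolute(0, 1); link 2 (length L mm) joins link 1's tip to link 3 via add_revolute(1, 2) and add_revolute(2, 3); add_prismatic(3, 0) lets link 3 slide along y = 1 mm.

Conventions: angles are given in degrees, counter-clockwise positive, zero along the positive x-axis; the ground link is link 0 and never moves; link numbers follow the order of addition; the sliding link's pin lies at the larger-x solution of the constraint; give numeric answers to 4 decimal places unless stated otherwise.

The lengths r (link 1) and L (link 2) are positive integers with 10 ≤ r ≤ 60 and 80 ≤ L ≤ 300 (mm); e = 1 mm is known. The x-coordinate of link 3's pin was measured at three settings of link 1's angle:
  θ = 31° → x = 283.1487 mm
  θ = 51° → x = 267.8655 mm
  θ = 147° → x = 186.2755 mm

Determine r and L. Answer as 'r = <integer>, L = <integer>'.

constraint per measurement: (x − r cos θ)² + (r sin θ − e)² = L²
subtracting the θ₁ and θ₂ equations cancels the r² and L² terms:
r = (x₁² − x₂²) / (2[(x₁cos θ₁ + e sin θ₁) − (x₂cos θ₂ + e sin θ₂)]) = 57.0002 → r = 57
L² = (x₁ − r cos θ₁)² + (r sin θ₁ − e)² = 55696.0100 → L = 236.0000 → L = 236
check at θ₃=147°: x = 186.2755 (printed 186.2755) ✓

r = 57, L = 236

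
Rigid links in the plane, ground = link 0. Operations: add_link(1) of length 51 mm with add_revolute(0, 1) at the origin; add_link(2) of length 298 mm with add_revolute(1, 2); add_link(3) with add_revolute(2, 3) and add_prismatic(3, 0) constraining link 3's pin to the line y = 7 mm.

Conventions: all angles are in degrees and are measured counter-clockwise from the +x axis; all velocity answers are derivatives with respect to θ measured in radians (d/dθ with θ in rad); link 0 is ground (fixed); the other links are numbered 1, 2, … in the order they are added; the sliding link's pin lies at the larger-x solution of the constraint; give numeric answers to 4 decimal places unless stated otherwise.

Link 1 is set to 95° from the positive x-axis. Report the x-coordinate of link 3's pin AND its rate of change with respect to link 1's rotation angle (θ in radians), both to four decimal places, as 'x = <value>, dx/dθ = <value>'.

geometry: r = 51 mm, L = 298 mm, e = 7 mm
crank pin P = (r cos θ, r sin θ) = (-4.444943, 50.805930)
h = r sin θ − e = 50.805930 − 7 = 43.805930
x = r cos θ + √(L² − h²) = -4.444943 + 294.762685 = 290.317742
dx/dθ = −r sin θ − h·r cos θ/√(L² − h²) (θ in radians; h = 43.805930) = -50.145348

x = 290.3177, dx/dθ = -50.1453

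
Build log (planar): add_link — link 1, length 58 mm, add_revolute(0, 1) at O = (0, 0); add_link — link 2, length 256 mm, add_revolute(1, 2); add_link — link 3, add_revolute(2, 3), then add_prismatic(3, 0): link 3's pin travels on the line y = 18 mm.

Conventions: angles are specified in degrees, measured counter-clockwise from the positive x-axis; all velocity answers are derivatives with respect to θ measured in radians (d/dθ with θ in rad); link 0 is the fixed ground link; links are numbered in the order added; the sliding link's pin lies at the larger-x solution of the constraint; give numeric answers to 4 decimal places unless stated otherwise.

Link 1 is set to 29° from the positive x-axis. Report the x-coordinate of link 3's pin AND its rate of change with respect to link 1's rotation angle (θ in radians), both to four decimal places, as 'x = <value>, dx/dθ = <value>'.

geometry: r = 58 mm, L = 256 mm, e = 18 mm
crank pin P = (r cos θ, r sin θ) = (50.727943, 28.118958)
h = r sin θ − e = 28.118958 − 18 = 10.118958
x = r cos θ + √(L² − h²) = 50.727943 + 255.799935 = 306.527878
dx/dθ = −r sin θ − h·r cos θ/√(L² − h²) (θ in radians; h = 10.118958) = -30.125659

x = 306.5279, dx/dθ = -30.1257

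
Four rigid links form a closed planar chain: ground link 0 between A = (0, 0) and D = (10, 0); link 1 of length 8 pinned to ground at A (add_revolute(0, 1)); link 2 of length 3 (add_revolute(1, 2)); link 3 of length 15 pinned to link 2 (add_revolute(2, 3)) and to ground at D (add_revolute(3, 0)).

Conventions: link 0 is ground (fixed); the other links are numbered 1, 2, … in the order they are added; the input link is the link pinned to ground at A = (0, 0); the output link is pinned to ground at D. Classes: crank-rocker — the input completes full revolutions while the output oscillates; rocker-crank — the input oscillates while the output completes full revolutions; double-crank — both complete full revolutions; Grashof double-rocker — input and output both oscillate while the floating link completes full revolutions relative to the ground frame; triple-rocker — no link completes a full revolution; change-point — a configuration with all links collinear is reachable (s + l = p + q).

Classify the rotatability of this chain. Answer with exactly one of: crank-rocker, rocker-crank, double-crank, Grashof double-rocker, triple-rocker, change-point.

lengths: ground=10, input=8, coupler=3, output=15
sorted: s=3 (shortest), l=15 (longest), p+q=18
s + l = 18 vs p + q = 18
s + l = p + q → change-point (collinear configuration reachable)

change-point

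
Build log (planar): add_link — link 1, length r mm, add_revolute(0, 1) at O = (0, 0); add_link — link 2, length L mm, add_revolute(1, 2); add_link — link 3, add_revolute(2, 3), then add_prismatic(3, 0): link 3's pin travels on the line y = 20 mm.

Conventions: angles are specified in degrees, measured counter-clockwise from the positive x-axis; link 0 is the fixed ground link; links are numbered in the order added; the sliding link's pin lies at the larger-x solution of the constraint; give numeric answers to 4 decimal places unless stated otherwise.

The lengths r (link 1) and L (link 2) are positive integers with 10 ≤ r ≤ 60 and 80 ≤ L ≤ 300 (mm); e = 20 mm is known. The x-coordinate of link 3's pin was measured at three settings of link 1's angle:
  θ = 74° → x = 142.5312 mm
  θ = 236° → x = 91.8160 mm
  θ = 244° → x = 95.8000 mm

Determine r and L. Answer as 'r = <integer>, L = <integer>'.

constraint per measurement: (x − r cos θ)² + (r sin θ − e)² = L²
subtracting the θ₁ and θ₂ equations cancels the r² and L² terms:
r = (x₁² − x₂²) / (2[(x₁cos θ₁ + e sin θ₁) − (x₂cos θ₂ + e sin θ₂)]) = 47.0000 → r = 47
L² = (x₁ − r cos θ₁)² + (r sin θ₁ − e)² = 17424.0002 → L = 132.0000 → L = 132
check at θ₃=244°: x = 95.8000 (printed 95.8000) ✓

r = 47, L = 132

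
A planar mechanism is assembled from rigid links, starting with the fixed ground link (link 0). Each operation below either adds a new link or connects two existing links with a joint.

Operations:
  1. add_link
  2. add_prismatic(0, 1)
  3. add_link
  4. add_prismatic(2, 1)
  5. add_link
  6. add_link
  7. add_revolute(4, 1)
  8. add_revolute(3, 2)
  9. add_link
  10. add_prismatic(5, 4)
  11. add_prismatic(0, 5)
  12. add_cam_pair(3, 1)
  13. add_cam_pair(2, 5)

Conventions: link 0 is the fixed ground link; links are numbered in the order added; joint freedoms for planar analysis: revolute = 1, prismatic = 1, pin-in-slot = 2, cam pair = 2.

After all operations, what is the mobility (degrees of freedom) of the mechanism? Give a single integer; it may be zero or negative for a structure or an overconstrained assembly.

link 0 = ground. State L|J1|J2 = 1|0|0
+link1  2|0|0
P(0,1) f=1→J1  2|1|0
+link2  3|1|0
P(2,1) f=1→J1  3|2|0
+link3  4|2|0
+link4  5|2|0
R(4,1) f=1→J1  5|3|0
R(3,2) f=1→J1  5|4|0
+link5  6|4|0
P(5,4) f=1→J1  6|5|0
P(0,5) f=1→J1  6|6|0
C(3,1) f=2→J2  6|6|1
C(2,5) f=2→J2  6|6|2
M = 3(6−1)−2·6−2 = 15−12−2 = 1

M = 1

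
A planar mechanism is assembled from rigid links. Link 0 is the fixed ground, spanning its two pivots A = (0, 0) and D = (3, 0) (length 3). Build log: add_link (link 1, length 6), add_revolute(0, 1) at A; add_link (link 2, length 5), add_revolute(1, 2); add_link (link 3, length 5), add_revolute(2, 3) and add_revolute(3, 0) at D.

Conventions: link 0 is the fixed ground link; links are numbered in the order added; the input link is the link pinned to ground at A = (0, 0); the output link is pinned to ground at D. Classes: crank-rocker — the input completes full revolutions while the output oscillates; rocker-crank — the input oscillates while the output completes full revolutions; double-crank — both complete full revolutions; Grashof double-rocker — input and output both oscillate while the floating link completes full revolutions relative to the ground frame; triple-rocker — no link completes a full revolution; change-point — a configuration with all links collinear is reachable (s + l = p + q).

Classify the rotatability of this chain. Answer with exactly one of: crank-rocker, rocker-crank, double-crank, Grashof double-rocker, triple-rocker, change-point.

lengths: ground=3, input=6, coupler=5, output=5
sorted: s=3 (shortest), l=6 (longest), p+q=10
s + l = 9 vs p + q = 10
s + l < p + q (Grashof) with shortest = ground link → double-crank

double-crank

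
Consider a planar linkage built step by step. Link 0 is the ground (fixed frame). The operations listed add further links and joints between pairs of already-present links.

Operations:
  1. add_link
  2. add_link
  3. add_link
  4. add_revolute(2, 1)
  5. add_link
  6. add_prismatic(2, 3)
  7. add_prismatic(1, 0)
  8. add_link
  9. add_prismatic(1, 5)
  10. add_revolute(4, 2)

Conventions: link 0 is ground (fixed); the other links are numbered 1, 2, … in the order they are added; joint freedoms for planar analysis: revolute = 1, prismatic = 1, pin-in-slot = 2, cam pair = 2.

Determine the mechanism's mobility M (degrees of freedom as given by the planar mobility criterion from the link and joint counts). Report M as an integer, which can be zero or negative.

ground; <1,0,0>
#1 <2,0,0>
#2 <3,0,0>
#3 <4,0,0>
R:2↔1 J1 <4,1,0>
#4 <5,1,0>
P:2↔3 J1 <5,2,0>
P:1↔0 J1 <5,3,0>
#5 <6,3,0>
P:1↔5 J1 <6,4,0>
R:4↔2 J1 <6,5,0>
3×5 − 2×5 − 1×0 = 5

M = 5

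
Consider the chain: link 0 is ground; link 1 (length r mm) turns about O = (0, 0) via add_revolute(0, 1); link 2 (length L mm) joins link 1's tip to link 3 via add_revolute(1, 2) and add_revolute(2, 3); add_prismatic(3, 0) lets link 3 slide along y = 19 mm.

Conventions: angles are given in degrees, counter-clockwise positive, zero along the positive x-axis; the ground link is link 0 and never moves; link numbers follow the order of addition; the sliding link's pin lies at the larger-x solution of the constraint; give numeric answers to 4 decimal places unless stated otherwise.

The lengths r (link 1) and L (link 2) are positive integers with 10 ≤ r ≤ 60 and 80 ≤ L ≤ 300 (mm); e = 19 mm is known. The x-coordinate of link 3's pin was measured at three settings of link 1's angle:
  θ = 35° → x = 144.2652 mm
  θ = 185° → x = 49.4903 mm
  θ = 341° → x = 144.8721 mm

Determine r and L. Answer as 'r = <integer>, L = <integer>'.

constraint per measurement: (x − r cos θ)² + (r sin θ − e)² = L²
subtracting the θ₁ and θ₂ equations cancels the r² and L² terms:
r = (x₁² − x₂²) / (2[(x₁cos θ₁ + e sin θ₁) − (x₂cos θ₂ + e sin θ₂)]) = 51.0000 → r = 51
L² = (x₁ − r cos θ₁)² + (r sin θ₁ − e)² = 10608.9932 → L = 103.0000 → L = 103
check at θ₃=341°: x = 144.8721 (printed 144.8721) ✓

r = 51, L = 103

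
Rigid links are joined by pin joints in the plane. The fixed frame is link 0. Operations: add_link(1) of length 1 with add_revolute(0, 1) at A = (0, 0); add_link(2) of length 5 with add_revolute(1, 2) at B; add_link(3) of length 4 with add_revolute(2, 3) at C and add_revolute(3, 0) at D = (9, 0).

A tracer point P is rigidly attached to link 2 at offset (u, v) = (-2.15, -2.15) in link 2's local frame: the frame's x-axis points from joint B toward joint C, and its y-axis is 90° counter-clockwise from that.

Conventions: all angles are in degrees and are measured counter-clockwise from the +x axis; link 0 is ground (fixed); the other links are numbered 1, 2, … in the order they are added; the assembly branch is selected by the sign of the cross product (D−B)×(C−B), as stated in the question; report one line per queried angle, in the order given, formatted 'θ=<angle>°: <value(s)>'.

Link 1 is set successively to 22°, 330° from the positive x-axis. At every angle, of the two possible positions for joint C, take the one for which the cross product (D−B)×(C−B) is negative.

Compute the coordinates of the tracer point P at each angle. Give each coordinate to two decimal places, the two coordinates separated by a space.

A=(0,0), D=(9.00,0)
θ=22°: B = A + 1.00·(cos22°, sin22°) = (0.9272, 0.3746)
θ=22°: |BD| = 8.0815
θ=22°: circle(B,5.00) ∩ circle(D,4.00): a=4.5976, h=1.9653
θ=22°:   candidates: C₊=(5.6109,2.1246) cross=15.882; C₋=(5.4287,-1.8017) cross=-15.882
θ=22°:   branch - wants cross < 0 → take C=(5.4287,-1.8017) (cross=-15.882)
θ=22°: ex = (C−B)/|BC| = (0.9003,-0.4353); ey = (0.4353,0.9003)
θ=22°: P = B + -2.15·ex + -2.15·ey = (-1.9443,-0.6253)
θ=330°: B = A + 1.00·(cos330°, sin330°) = (0.8660, -0.5000)
θ=330°: |BD| = 8.1493
θ=330°: circle(B,5.00) ∩ circle(D,4.00): a=4.6269, h=1.8953
θ=330°:   candidates: C₊=(5.3679,1.6756) cross=15.445; C₋=(5.6005,-2.1079) cross=-15.445
θ=330°:   branch - wants cross < 0 → take C=(5.6005,-2.1079) (cross=-15.445)
θ=330°: ex = (C−B)/|BC| = (0.9469,-0.3216); ey = (0.3216,0.9469)
θ=330°: P = B + -2.15·ex + -2.15·ey = (-1.8612,-1.8444)

θ=22°: -1.94 -0.63
θ=330°: -1.86 -1.84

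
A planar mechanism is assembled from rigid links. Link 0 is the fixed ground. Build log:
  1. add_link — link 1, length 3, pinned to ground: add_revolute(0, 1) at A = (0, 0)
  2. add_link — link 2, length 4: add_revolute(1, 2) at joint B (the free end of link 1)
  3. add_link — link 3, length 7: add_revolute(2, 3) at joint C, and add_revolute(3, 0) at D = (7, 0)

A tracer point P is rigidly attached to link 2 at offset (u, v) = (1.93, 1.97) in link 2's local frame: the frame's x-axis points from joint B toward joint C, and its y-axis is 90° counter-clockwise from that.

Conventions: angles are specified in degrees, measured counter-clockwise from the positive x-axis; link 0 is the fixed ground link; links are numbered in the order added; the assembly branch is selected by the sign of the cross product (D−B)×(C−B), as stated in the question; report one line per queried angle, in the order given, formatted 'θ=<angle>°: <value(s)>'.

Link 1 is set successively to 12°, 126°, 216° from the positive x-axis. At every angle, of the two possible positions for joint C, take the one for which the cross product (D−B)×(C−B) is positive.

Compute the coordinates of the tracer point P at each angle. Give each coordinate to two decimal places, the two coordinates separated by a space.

A=(0,0), D=(7.00,0)
θ=12°: B = A + 3.00·(cos12°, sin12°) = (2.9344, 0.6237)
θ=12°: |BD| = 4.1131
θ=12°: circle(B,4.00) ∩ circle(D,7.00): a=-1.9550, h=3.4897
θ=12°:   candidates: C₊=(1.5313,4.3695) cross=14.354; C₋=(0.4729,-2.5291) cross=-14.354
θ=12°:   branch + wants cross > 0 → take C=(1.5313,4.3695) (cross=14.354)
θ=12°: ex = (C−B)/|BC| = (-0.3508,0.9365); ey = (-0.9365,-0.3508)
θ=12°: P = B + 1.93·ex + 1.97·ey = (0.4126,1.7400)
θ=126°: B = A + 3.00·(cos126°, sin126°) = (-1.7634, 2.4271)
θ=126°: |BD| = 9.0932
θ=126°: circle(B,4.00) ∩ circle(D,7.00): a=2.7321, h=2.9216
θ=126°:   candidates: C₊=(1.6494,4.5134) cross=26.567; C₋=(0.0898,-1.1178) cross=-26.567
θ=126°:   branch + wants cross > 0 → take C=(1.6494,4.5134) (cross=26.567)
θ=126°: ex = (C−B)/|BC| = (0.8532,0.5216); ey = (-0.5216,0.8532)
θ=126°: P = B + 1.93·ex + 1.97·ey = (-1.1442,5.1145)
θ=216°: B = A + 3.00·(cos216°, sin216°) = (-2.4271, -1.7634)
θ=216°: |BD| = 9.5906
θ=216°: circle(B,4.00) ∩ circle(D,7.00): a=3.0748, h=2.5584
θ=216°:   candidates: C₊=(0.1250,1.3168) cross=24.536; C₋=(1.0658,-3.7128) cross=-24.536
θ=216°:   branch + wants cross > 0 → take C=(0.1250,1.3168) (cross=24.536)
θ=216°: ex = (C−B)/|BC| = (0.6380,0.7700); ey = (-0.7700,0.6380)
θ=216°: P = B + 1.93·ex + 1.97·ey = (-2.7127,0.9797)

θ=12°: 0.41 1.74
θ=126°: -1.14 5.11
θ=216°: -2.71 0.98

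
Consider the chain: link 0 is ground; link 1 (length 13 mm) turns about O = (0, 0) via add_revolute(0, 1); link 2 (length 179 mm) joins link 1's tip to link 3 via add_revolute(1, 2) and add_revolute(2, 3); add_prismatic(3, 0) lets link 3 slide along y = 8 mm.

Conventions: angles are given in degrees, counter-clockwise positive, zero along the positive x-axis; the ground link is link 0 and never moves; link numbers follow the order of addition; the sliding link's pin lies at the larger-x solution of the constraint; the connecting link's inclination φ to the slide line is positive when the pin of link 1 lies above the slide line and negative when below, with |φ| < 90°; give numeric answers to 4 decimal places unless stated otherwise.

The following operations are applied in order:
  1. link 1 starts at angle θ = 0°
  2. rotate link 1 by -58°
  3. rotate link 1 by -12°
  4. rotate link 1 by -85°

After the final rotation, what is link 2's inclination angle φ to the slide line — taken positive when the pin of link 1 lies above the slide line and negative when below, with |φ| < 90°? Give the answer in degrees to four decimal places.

geometry: r = 13 mm, L = 179 mm, e = 8 mm; θ starts at 0°
rotate link 1 by -58°: θ ← 0° -58° = -58°
rotate link 1 by -12°: θ ← -58° -12° = -70°
rotate link 1 by -85°: θ ← -70° -85° = -155°
h = r sin θ − e = -5.494037 − 8 = -13.494037
sin φ = h / L = -13.494037 / 179 = -0.07538568
φ = arcsin(-0.07538568) = -4.323383°

-4.3234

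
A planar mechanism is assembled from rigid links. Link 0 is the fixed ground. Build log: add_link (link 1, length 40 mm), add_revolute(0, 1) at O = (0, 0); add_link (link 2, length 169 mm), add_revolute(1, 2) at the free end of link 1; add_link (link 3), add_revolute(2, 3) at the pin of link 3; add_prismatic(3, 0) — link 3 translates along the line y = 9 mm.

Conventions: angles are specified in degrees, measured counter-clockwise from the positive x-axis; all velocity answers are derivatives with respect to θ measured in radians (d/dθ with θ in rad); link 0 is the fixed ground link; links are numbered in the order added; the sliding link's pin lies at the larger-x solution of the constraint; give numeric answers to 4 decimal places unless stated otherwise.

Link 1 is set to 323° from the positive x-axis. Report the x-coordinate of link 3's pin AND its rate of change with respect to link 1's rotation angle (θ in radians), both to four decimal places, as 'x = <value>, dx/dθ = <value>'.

geometry: r = 40 mm, L = 169 mm, e = 9 mm
crank pin P = (r cos θ, r sin θ) = (31.945420, -24.072601)
h = r sin θ − e = -24.072601 − 9 = -33.072601
x = r cos θ + √(L² − h²) = 31.945420 + 165.732324 = 197.677744
dx/dθ = −r sin θ − h·r cos θ/√(L² − h²) (θ in radians; h = -33.072601) = 30.447448

x = 197.6777, dx/dθ = 30.4474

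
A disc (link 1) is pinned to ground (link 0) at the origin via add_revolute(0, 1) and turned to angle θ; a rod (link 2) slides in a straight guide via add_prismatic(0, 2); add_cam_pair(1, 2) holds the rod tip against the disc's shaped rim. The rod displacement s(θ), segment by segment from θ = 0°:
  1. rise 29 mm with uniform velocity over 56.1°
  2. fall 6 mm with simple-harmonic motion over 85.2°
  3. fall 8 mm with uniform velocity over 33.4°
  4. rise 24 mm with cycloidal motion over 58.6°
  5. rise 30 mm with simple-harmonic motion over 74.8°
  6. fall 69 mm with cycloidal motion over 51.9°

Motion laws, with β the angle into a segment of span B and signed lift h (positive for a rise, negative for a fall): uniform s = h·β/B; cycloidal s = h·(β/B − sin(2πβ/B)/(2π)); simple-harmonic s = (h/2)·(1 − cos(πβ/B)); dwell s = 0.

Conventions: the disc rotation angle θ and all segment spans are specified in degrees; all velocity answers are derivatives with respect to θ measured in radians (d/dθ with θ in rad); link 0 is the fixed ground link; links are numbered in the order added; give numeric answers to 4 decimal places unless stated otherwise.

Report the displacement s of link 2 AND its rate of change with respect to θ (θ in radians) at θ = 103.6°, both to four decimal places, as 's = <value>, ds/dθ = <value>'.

segment 1 (0° to 56.1°, uniform, h = 29) is passed completely: s = 0.0000 + (29) = 29.0000
θ = 103.6° falls in segment 2 (56.1° to 141.3°, simple-harmonic, h = -6): β = 103.6 − 56.1 = 47.5°, B = 85.2°; Δs = -6/2·(1 − cos(π·0.5575)) = -3.5391; s = 29.0000 − 3.5391 = 25.4609
velocity in seg [56.1°–141.3°] (simple-harmonic), θ in radians: β = 47.5° = 0.8290 rad, B = 85.2° = 1.4870 rad; ds/dθ = (πh/(2B)) sin(πβ/B) = (π·(-6)/(2·1.4870)) sin(π·0.5575) = -6.234858 mm/rad

s = 25.4609, ds/dθ = -6.2349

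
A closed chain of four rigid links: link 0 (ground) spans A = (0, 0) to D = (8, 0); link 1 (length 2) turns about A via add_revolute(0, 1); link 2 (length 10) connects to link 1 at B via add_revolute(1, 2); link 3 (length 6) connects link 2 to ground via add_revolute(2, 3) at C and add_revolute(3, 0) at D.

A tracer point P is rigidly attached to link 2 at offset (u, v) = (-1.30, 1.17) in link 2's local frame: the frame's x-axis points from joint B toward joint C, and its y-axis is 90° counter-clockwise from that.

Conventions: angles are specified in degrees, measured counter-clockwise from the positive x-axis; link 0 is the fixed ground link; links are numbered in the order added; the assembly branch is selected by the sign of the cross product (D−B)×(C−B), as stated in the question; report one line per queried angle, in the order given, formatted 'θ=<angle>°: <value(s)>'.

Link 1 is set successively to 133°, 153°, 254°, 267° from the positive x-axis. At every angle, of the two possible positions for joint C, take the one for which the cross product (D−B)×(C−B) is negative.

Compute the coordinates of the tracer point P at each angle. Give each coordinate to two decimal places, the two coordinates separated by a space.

A=(0,0), D=(8.00,0)
θ=133°: B = A + 2.00·(cos133°, sin133°) = (-1.3640, 1.4627)
θ=133°: |BD| = 9.4775
θ=133°: circle(B,10.00) ∩ circle(D,6.00): a=8.1152, h=5.8433
θ=133°:   candidates: C₊=(7.5558,5.9835) cross=55.380; C₋=(5.7521,-5.5630) cross=-55.380
θ=133°:   branch - wants cross < 0 → take C=(5.7521,-5.5630) (cross=-55.380)
θ=133°: ex = (C−B)/|BC| = (0.7116,-0.7026); ey = (0.7026,0.7116)
θ=133°: P = B + -1.30·ex + 1.17·ey = (-1.4671,3.2086)
θ=153°: B = A + 2.00·(cos153°, sin153°) = (-1.7820, 0.9080)
θ=153°: |BD| = 9.8241
θ=153°: circle(B,10.00) ∩ circle(D,6.00): a=8.1693, h=5.7673
θ=153°:   candidates: C₊=(6.8854,5.8956) cross=56.658; C₋=(5.8193,-5.5897) cross=-56.658
θ=153°:   branch - wants cross < 0 → take C=(5.8193,-5.5897) (cross=-56.658)
θ=153°: ex = (C−B)/|BC| = (0.7601,-0.6498); ey = (0.6498,0.7601)
θ=153°: P = B + -1.30·ex + 1.17·ey = (-2.0100,2.6420)
θ=254°: B = A + 2.00·(cos254°, sin254°) = (-0.5513, -1.9225)
θ=254°: |BD| = 8.7647
θ=254°: circle(B,10.00) ∩ circle(D,6.00): a=8.0334, h=5.9553
θ=254°:   candidates: C₊=(5.9802,5.6498) cross=52.196; C₋=(8.5927,-5.9707) cross=-52.196
θ=254°:   branch - wants cross < 0 → take C=(8.5927,-5.9707) (cross=-52.196)
θ=254°: ex = (C−B)/|BC| = (0.9144,-0.4048); ey = (0.4048,0.9144)
θ=254°: P = B + -1.30·ex + 1.17·ey = (-1.2664,-0.3264)
θ=267°: B = A + 2.00·(cos267°, sin267°) = (-0.1047, -1.9973)
θ=267°: |BD| = 8.3471
θ=267°: circle(B,10.00) ∩ circle(D,6.00): a=8.0072, h=5.9904
θ=267°:   candidates: C₊=(6.2366,5.7350) cross=50.002; C₋=(9.1033,-5.8977) cross=-50.002
θ=267°:   branch - wants cross < 0 → take C=(9.1033,-5.8977) (cross=-50.002)
θ=267°: ex = (C−B)/|BC| = (0.9208,-0.3900); ey = (0.3900,0.9208)
θ=267°: P = B + -1.30·ex + 1.17·ey = (-0.8454,-0.4129)

θ=133°: -1.47 3.21
θ=153°: -2.01 2.64
θ=254°: -1.27 -0.33
θ=267°: -0.85 -0.41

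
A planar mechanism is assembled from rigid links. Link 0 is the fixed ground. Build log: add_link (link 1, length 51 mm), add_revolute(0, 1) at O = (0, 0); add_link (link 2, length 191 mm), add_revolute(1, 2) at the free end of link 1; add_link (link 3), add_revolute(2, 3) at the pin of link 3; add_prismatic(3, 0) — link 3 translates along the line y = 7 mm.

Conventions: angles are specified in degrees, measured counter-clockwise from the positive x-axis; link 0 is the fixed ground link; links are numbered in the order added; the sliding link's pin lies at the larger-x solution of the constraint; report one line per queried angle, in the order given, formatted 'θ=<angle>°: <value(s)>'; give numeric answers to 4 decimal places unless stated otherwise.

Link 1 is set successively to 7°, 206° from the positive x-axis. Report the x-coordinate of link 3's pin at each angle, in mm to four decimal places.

geometry: r = 51 mm, L = 191 mm, e = 7 mm
θ=7°: crank pin P = (r cos θ, r sin θ) = (50.619854, 6.215337)
θ=7°: h = r sin θ − e = 6.215337 − 7 = -0.784663
θ=7°: x = r cos θ + √(L² − h²) = 50.619854 + 190.998388 = 241.618242
θ=206°: crank pin P = (r cos θ, r sin θ) = (-45.838496, -22.356928)
θ=206°: h = r sin θ − e = -22.356928 − 7 = -29.356928
θ=206°: x = r cos θ + √(L² − h²) = -45.838496 + 188.730418 = 142.891922

θ=7°: 241.6182
θ=206°: 142.8919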